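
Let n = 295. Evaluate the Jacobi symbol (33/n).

1

Reciprocity: 33 ≡ 1 and 295 ≡ 3 (mod 4), so (33/295) = +(295/33).
Reduce top mod 33: now compute (31/33).
Reciprocity: 31 ≡ 3 and 33 ≡ 1 (mod 4), so (31/33) = +(33/31).
Reduce top mod 31: now compute (2/31).
Pull out 2: since 31 ≡ 7 (mod 8), (2/31) = +1.
Reached (1/31) = 1. Collecting the sign flips along the way, the symbol is +1.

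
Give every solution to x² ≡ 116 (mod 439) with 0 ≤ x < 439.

Since 439 ≡ 3 (mod 4), a square root of 116 is 116^((439+1)/4) = 116^110 mod 439.
Repeated squaring: 116^2≡286, 116^4≡142, 116^8≡409, 116^16≡22, 116^32≡45, 116^64≡269 (mod 439).
116^110 = 116^(64+32+8+4+2) ≡ 222 (mod 439).
Check: 222² = 49284 ≡ 116 (mod 439). The two roots are 217 and 222.

217, 222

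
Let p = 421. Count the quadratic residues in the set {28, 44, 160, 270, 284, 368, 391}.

2

(28/421) = +1 → QR.
(44/421) = +1 → QR.
(160/421) = -1 → non-residue.
(270/421) = -1 → non-residue.
(284/421) = -1 → non-residue.
(368/421) = -1 → non-residue.
(391/421) = -1 → non-residue.
Total quadratic residues among the 7: 2.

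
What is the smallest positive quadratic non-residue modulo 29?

2

(2/29) = −1, so 2 is the smallest positive non-residue mod 29.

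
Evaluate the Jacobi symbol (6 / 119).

Pull out 2: since 119 ≡ 7 (mod 8), (2/119) = +1.
Reciprocity: 3 ≡ 3 and 119 ≡ 3 (mod 4), so (3/119) = −(119/3).
Reduce top mod 3: now compute (2/3).
Pull out 2: since 3 ≡ 3 (mod 8), (2/3) = -1.
Reached (1/3) = 1. Collecting the sign flips along the way, the symbol is +1.

1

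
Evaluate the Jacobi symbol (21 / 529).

Reciprocity: 21 ≡ 1 and 529 ≡ 1 (mod 4), so (21/529) = +(529/21).
Reduce top mod 21: now compute (4/21).
Pull out 2^2: since 21 ≡ 5 (mod 8), (2/21) = -1, so (2/21)^2 = +1.
Reached (1/21) = 1. Collecting the sign flips along the way, the symbol is +1.

1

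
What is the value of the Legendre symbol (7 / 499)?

Reciprocity: 7 ≡ 3 and 499 ≡ 3 (mod 4), so (7/499) = −(499/7).
Reduce top mod 7: now compute (2/7).
Pull out 2: since 7 ≡ 7 (mod 8), (2/7) = +1.
Reached (1/7) = 1. Collecting the sign flips along the way, the symbol is -1.

-1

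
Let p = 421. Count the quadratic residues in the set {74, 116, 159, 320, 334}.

(74/421) = +1 → QR.
(116/421) = -1 → non-residue.
(159/421) = -1 → non-residue.
(320/421) = +1 → QR.
(334/421) = -1 → non-residue.
Total quadratic residues among the 5: 2.

2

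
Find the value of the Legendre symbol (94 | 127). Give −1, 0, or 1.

Euler's criterion: (94/127) ≡ 94^63 (mod 127).
94^2 ≡ 73 (mod 127)
94^4 ≡ 122 (mod 127)
94^8 ≡ 25 (mod 127)
94^16 ≡ 117 (mod 127)
94^32 ≡ 100 (mod 127)
94^63 = 94^(32+16+8+4+2+1) ≡ 1 (mod 127).
Result is 1, so (94/127) = 1.

1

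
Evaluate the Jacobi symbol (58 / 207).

Pull out 2: since 207 ≡ 7 (mod 8), (2/207) = +1.
Reciprocity: 29 ≡ 1 and 207 ≡ 3 (mod 4), so (29/207) = +(207/29).
Reduce top mod 29: now compute (4/29).
Pull out 2^2: since 29 ≡ 5 (mod 8), (2/29) = -1, so (2/29)^2 = +1.
Reached (1/29) = 1. Collecting the sign flips along the way, the symbol is +1.

1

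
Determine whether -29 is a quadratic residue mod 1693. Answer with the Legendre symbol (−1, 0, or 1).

First reduce: -29 ≡ 1664 (mod 1693).
Pull out 2^7: since 1693 ≡ 5 (mod 8), (2/1693) = -1, so (2/1693)^7 = -1.
Reciprocity: 13 ≡ 1 and 1693 ≡ 1 (mod 4), so (13/1693) = +(1693/13).
Reduce top mod 13: now compute (3/13).
Reciprocity: 3 ≡ 3 and 13 ≡ 1 (mod 4), so (3/13) = +(13/3).
Reduce top mod 3: now compute (1/3).
Reached (1/3) = 1. Collecting the sign flips along the way, the symbol is -1.

-1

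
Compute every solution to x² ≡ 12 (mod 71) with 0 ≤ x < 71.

Since 71 ≡ 3 (mod 4), a square root of 12 is 12^((71+1)/4) = 12^18 mod 71.
Repeated squaring: 12^2≡2, 12^4≡4, 12^8≡16, 12^16≡43 (mod 71).
12^18 = 12^(16+2) ≡ 15 (mod 71).
Check: 15² = 225 ≡ 12 (mod 71). The two roots are 15 and 56.

15, 56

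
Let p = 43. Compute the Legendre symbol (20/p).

Pull out 2^2: since 43 ≡ 3 (mod 8), (2/43) = -1, so (2/43)^2 = +1.
Reciprocity: 5 ≡ 1 and 43 ≡ 3 (mod 4), so (5/43) = +(43/5).
Reduce top mod 5: now compute (3/5).
Reciprocity: 3 ≡ 3 and 5 ≡ 1 (mod 4), so (3/5) = +(5/3).
Reduce top mod 3: now compute (2/3).
Pull out 2: since 3 ≡ 3 (mod 8), (2/3) = -1.
Reached (1/3) = 1. Collecting the sign flips along the way, the symbol is -1.

-1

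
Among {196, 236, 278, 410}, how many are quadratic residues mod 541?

(196/541) = +1 → QR.
(236/541) = -1 → non-residue.
(278/541) = -1 → non-residue.
(410/541) = -1 → non-residue.
Total quadratic residues among the 4: 1.

1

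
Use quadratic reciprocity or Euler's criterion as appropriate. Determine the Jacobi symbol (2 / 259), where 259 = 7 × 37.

-1

Pull out 2: since 259 ≡ 3 (mod 8), (2/259) = -1.
Reached (1/259) = 1. Collecting the sign flips along the way, the symbol is -1.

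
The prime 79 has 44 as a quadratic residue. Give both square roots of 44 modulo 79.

26, 53

Since 79 ≡ 3 (mod 4), a square root of 44 is 44^((79+1)/4) = 44^20 mod 79.
Repeated squaring: 44^2≡40, 44^4≡20, 44^8≡5, 44^16≡25 (mod 79).
44^20 = 44^(16+4) ≡ 26 (mod 79).
Check: 26² = 676 ≡ 44 (mod 79). The two roots are 26 and 53.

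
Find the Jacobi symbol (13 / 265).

-1

Reciprocity: 13 ≡ 1 and 265 ≡ 1 (mod 4), so (13/265) = +(265/13).
Reduce top mod 13: now compute (5/13).
Reciprocity: 5 ≡ 1 and 13 ≡ 1 (mod 4), so (5/13) = +(13/5).
Reduce top mod 5: now compute (3/5).
Reciprocity: 3 ≡ 3 and 5 ≡ 1 (mod 4), so (3/5) = +(5/3).
Reduce top mod 3: now compute (2/3).
Pull out 2: since 3 ≡ 3 (mod 8), (2/3) = -1.
Reached (1/3) = 1. Collecting the sign flips along the way, the symbol is -1.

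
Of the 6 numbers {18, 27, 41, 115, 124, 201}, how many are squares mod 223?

(18/223) = +1 → QR.
(27/223) = -1 → non-residue.
(41/223) = +1 → QR.
(115/223) = +1 → QR.
(124/223) = +1 → QR.
(201/223) = +1 → QR.
Total quadratic residues among the 6: 5.

5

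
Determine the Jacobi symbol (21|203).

0

Reciprocity: 21 ≡ 1 and 203 ≡ 3 (mod 4), so (21/203) = +(203/21).
Reduce top mod 21: now compute (14/21).
Pull out 2: since 21 ≡ 5 (mod 8), (2/21) = -1.
Reciprocity: 7 ≡ 3 and 21 ≡ 1 (mod 4), so (7/21) = +(21/7).
Reduce top mod 7: now compute (0/7).
Top reduces to 0: gcd > 1, so the symbol is 0.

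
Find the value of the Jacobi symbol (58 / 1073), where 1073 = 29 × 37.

Pull out 2: since 1073 ≡ 1 (mod 8), (2/1073) = +1.
Reciprocity: 29 ≡ 1 and 1073 ≡ 1 (mod 4), so (29/1073) = +(1073/29).
Reduce top mod 29: now compute (0/29).
Top reduces to 0: gcd > 1, so the symbol is 0.

0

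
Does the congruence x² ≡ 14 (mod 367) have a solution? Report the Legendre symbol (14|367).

Pull out 2: since 367 ≡ 7 (mod 8), (2/367) = +1.
Reciprocity: 7 ≡ 3 and 367 ≡ 3 (mod 4), so (7/367) = −(367/7).
Reduce top mod 7: now compute (3/7).
Reciprocity: 3 ≡ 3 and 7 ≡ 3 (mod 4), so (3/7) = −(7/3).
Reduce top mod 3: now compute (1/3).
Reached (1/3) = 1. Collecting the sign flips along the way, the symbol is +1.

1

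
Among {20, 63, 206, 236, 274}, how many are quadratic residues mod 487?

(20/487) = -1 → non-residue.
(63/487) = -1 → non-residue.
(206/487) = +1 → QR.
(236/487) = -1 → non-residue.
(274/487) = +1 → QR.
Total quadratic residues among the 5: 2.

2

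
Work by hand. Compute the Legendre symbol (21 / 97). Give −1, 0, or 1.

-1

Reciprocity: 21 ≡ 1 and 97 ≡ 1 (mod 4), so (21/97) = +(97/21).
Reduce top mod 21: now compute (13/21).
Reciprocity: 13 ≡ 1 and 21 ≡ 1 (mod 4), so (13/21) = +(21/13).
Reduce top mod 13: now compute (8/13).
Pull out 2^3: since 13 ≡ 5 (mod 8), (2/13) = -1, so (2/13)^3 = -1.
Reached (1/13) = 1. Collecting the sign flips along the way, the symbol is -1.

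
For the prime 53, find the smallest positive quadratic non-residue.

(2/53) = −1, so 2 is the smallest positive non-residue mod 53.

2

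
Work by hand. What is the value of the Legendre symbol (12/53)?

-1

Euler's criterion: (12/53) ≡ 12^26 (mod 53).
12^2 ≡ 38 (mod 53)
12^4 ≡ 13 (mod 53)
12^8 ≡ 10 (mod 53)
12^16 ≡ 47 (mod 53)
12^26 = 12^(16+8+2) ≡ 52 (mod 53).
Result is 52 ≡ −1, so (12/53) = −1.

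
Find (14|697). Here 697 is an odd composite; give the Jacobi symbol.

1

Pull out 2: since 697 ≡ 1 (mod 8), (2/697) = +1.
Reciprocity: 7 ≡ 3 and 697 ≡ 1 (mod 4), so (7/697) = +(697/7).
Reduce top mod 7: now compute (4/7).
Pull out 2^2: since 7 ≡ 7 (mod 8), (2/7) = +1, so (2/7)^2 = +1.
Reached (1/7) = 1. Collecting the sign flips along the way, the symbol is +1.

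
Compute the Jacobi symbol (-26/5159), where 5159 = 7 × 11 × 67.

1

First reduce: -26 ≡ 5133 (mod 5159).
Reciprocity: 5133 ≡ 1 and 5159 ≡ 3 (mod 4), so (5133/5159) = +(5159/5133).
Reduce top mod 5133: now compute (26/5133).
Pull out 2: since 5133 ≡ 5 (mod 8), (2/5133) = -1.
Reciprocity: 13 ≡ 1 and 5133 ≡ 1 (mod 4), so (13/5133) = +(5133/13).
Reduce top mod 13: now compute (11/13).
Reciprocity: 11 ≡ 3 and 13 ≡ 1 (mod 4), so (11/13) = +(13/11).
Reduce top mod 11: now compute (2/11).
Pull out 2: since 11 ≡ 3 (mod 8), (2/11) = -1.
Reached (1/11) = 1. Collecting the sign flips along the way, the symbol is +1.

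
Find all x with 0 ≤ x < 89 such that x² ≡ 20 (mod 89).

38, 51

89 ≡ 1 (mod 4), so we find a root by search.
Trying successive values, 38² = 1444 ≡ 20 (mod 89). The other root is 89 − 38 = 51.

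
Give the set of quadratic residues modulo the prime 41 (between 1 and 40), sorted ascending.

Square k = 1,…,20 (k and 41−k give the same square):
1²=1, 2²=4, 3²=9, 4²=16, 5²=25, 6²=36, 7²≡8, 8²≡23, 9²≡40, 10²≡18, 11²≡39, 12²≡21, 13²≡5, 14²≡32, 15²≡20, 16²≡10, 17²≡2, 18²≡37, 19²≡33, 20²≡31 (mod 41).
So the quadratic residues mod 41 are {1, 2, 4, 5, 8, 9, 10, 16, 18, 20, 21, 23, 25, 31, 32, 33, 36, 37, 39, 40}.

1, 2, 4, 5, 8, 9, 10, 16, 18, 20, 21, 23, 25, 31, 32, 33, 36, 37, 39, 40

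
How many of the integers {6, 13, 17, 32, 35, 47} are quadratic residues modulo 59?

2

(6/59) = -1 → non-residue.
(13/59) = -1 → non-residue.
(17/59) = +1 → QR.
(32/59) = -1 → non-residue.
(35/59) = +1 → QR.
(47/59) = -1 → non-residue.
Total quadratic residues among the 6: 2.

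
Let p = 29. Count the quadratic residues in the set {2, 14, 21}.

0

(2/29) = -1 → non-residue.
(14/29) = -1 → non-residue.
(21/29) = -1 → non-residue.
Total quadratic residues among the 3: 0.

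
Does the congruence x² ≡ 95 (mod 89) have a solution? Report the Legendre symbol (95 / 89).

-1

First reduce: 95 ≡ 6 (mod 89).
Pull out 2: since 89 ≡ 1 (mod 8), (2/89) = +1.
Reciprocity: 3 ≡ 3 and 89 ≡ 1 (mod 4), so (3/89) = +(89/3).
Reduce top mod 3: now compute (2/3).
Pull out 2: since 3 ≡ 3 (mod 8), (2/3) = -1.
Reached (1/3) = 1. Collecting the sign flips along the way, the symbol is -1.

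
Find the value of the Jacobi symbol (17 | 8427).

Reciprocity: 17 ≡ 1 and 8427 ≡ 3 (mod 4), so (17/8427) = +(8427/17).
Reduce top mod 17: now compute (12/17).
Pull out 2^2: since 17 ≡ 1 (mod 8), (2/17) = +1, so (2/17)^2 = +1.
Reciprocity: 3 ≡ 3 and 17 ≡ 1 (mod 4), so (3/17) = +(17/3).
Reduce top mod 3: now compute (2/3).
Pull out 2: since 3 ≡ 3 (mod 8), (2/3) = -1.
Reached (1/3) = 1. Collecting the sign flips along the way, the symbol is -1.

-1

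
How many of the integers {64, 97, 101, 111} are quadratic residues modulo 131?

2

(64/131) = +1 → QR.
(97/131) = -1 → non-residue.
(101/131) = +1 → QR.
(111/131) = -1 → non-residue.
Total quadratic residues among the 4: 2.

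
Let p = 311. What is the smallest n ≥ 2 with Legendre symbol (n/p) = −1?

(2/311) = +1, so 2 is a residue.
(3/311) = +1, so 3 is a residue.
(4/311) = +1, so 4 is a residue.
(5/311) = +1, so 5 is a residue.
(6/311) = +1, so 6 is a residue.
(7/311) = +1, so 7 is a residue.
(8/311) = +1, so 8 is a residue.
(9/311) = +1, so 9 is a residue.
(10/311) = +1, so 10 is a residue.
(11/311) = −1, so 11 is the smallest positive non-residue mod 311.

11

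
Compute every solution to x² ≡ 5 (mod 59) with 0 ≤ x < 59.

8, 51

Since 59 ≡ 3 (mod 4), a square root of 5 is 5^((59+1)/4) = 5^15 mod 59.
Repeated squaring: 5^2≡25, 5^4≡35, 5^8≡45 (mod 59).
5^15 = 5^(8+4+2+1) ≡ 51 (mod 59).
Check: 51² = 2601 ≡ 5 (mod 59). The two roots are 8 and 51.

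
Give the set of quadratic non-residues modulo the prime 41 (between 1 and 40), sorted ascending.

Square k = 1,…,20 (k and 41−k give the same square):
1²=1, 2²=4, 3²=9, 4²=16, 5²=25, 6²=36, 7²≡8, 8²≡23, 9²≡40, 10²≡18, 11²≡39, 12²≡21, 13²≡5, 14²≡32, 15²≡20, 16²≡10, 17²≡2, 18²≡37, 19²≡33, 20²≡31 (mod 41).
The residues are {1, 2, 4, 5, 8, 9, 10, 16, 18, 20, 21, 23, 25, 31, 32, 33, 36, 37, 39, 40}; the non-residues are the remaining 20 nonzero classes.

3,6,7,11,12,13,14,15,17,19,22,24,26,27,28,29,30,34,35,38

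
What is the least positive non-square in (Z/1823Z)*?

5

(2/1823) = +1, so 2 is a residue.
(3/1823) = +1, so 3 is a residue.
(4/1823) = +1, so 4 is a residue.
(5/1823) = −1, so 5 is the smallest positive non-residue mod 1823.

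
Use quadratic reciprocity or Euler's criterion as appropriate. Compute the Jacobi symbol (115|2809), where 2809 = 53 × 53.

1

Reciprocity: 115 ≡ 3 and 2809 ≡ 1 (mod 4), so (115/2809) = +(2809/115).
Reduce top mod 115: now compute (49/115).
Reciprocity: 49 ≡ 1 and 115 ≡ 3 (mod 4), so (49/115) = +(115/49).
Reduce top mod 49: now compute (17/49).
Reciprocity: 17 ≡ 1 and 49 ≡ 1 (mod 4), so (17/49) = +(49/17).
Reduce top mod 17: now compute (15/17).
Reciprocity: 15 ≡ 3 and 17 ≡ 1 (mod 4), so (15/17) = +(17/15).
Reduce top mod 15: now compute (2/15).
Pull out 2: since 15 ≡ 7 (mod 8), (2/15) = +1.
Reached (1/15) = 1. Collecting the sign flips along the way, the symbol is +1.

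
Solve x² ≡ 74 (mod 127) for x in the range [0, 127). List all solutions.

Since 127 ≡ 3 (mod 4), a square root of 74 is 74^((127+1)/4) = 74^32 mod 127.
Repeated squaring: 74^2≡15, 74^4≡98, 74^8≡79, 74^16≡18, 74^32≡70 (mod 127).
74^32 = 74^(32) ≡ 70 (mod 127).
Check: 70² = 4900 ≡ 74 (mod 127). The two roots are 57 and 70.

57, 70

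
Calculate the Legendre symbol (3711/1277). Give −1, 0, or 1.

-1

First reduce: 3711 ≡ 1157 (mod 1277).
Reciprocity: 1157 ≡ 1 and 1277 ≡ 1 (mod 4), so (1157/1277) = +(1277/1157).
Reduce top mod 1157: now compute (120/1157).
Pull out 2^3: since 1157 ≡ 5 (mod 8), (2/1157) = -1, so (2/1157)^3 = -1.
Reciprocity: 15 ≡ 3 and 1157 ≡ 1 (mod 4), so (15/1157) = +(1157/15).
Reduce top mod 15: now compute (2/15).
Pull out 2: since 15 ≡ 7 (mod 8), (2/15) = +1.
Reached (1/15) = 1. Collecting the sign flips along the way, the symbol is -1.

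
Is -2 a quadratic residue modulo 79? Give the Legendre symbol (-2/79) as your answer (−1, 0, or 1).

Euler's criterion: (-2/79) ≡ 77^39 (mod 79).
77^2 ≡ 4 (mod 79)
77^4 ≡ 16 (mod 79)
77^8 ≡ 19 (mod 79)
77^16 ≡ 45 (mod 79)
77^32 ≡ 50 (mod 79)
77^39 = 77^(32+4+2+1) ≡ 78 (mod 79).
Result is 78 ≡ −1, so (-2/79) = −1.

-1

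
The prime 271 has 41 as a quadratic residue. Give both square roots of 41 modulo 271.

Since 271 ≡ 3 (mod 4), a square root of 41 is 41^((271+1)/4) = 41^68 mod 271.
Repeated squaring: 41^2≡55, 41^4≡44, 41^8≡39, 41^16≡166, 41^32≡185, 41^64≡79 (mod 271).
41^68 = 41^(64+4) ≡ 224 (mod 271).
Check: 224² = 50176 ≡ 41 (mod 271). The two roots are 47 and 224.

47, 224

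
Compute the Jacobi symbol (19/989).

1

Reciprocity: 19 ≡ 3 and 989 ≡ 1 (mod 4), so (19/989) = +(989/19).
Reduce top mod 19: now compute (1/19).
Reached (1/19) = 1. Collecting the sign flips along the way, the symbol is +1.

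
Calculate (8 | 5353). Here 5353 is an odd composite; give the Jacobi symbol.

Pull out 2^3: since 5353 ≡ 1 (mod 8), (2/5353) = +1, so (2/5353)^3 = +1.
Reached (1/5353) = 1. Collecting the sign flips along the way, the symbol is +1.

1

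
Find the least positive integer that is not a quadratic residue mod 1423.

(2/1423) = +1, so 2 is a residue.
(3/1423) = −1, so 3 is the smallest positive non-residue mod 1423.

3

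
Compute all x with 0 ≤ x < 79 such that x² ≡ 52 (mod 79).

Since 79 ≡ 3 (mod 4), a square root of 52 is 52^((79+1)/4) = 52^20 mod 79.
Repeated squaring: 52^2≡18, 52^4≡8, 52^8≡64, 52^16≡67 (mod 79).
52^20 = 52^(16+4) ≡ 62 (mod 79).
Check: 62² = 3844 ≡ 52 (mod 79). The two roots are 17 and 62.

17, 62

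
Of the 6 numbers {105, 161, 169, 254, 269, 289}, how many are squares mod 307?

4

(105/307) = +1 → QR.
(161/307) = -1 → non-residue.
(169/307) = +1 → QR.
(254/307) = -1 → non-residue.
(269/307) = +1 → QR.
(289/307) = +1 → QR.
Total quadratic residues among the 6: 4.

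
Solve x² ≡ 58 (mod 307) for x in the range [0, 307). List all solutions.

Since 307 ≡ 3 (mod 4), a square root of 58 is 58^((307+1)/4) = 58^77 mod 307.
Repeated squaring: 58^2≡294, 58^4≡169, 58^8≡10, 58^16≡100, 58^32≡176, 58^64≡276 (mod 307).
58^77 = 58^(64+8+4+1) ≡ 66 (mod 307).
Check: 66² = 4356 ≡ 58 (mod 307). The two roots are 66 and 241.

66, 241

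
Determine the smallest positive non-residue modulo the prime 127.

3

(2/127) = +1, so 2 is a residue.
(3/127) = −1, so 3 is the smallest positive non-residue mod 127.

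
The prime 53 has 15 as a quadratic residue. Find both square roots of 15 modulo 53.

53 ≡ 1 (mod 4), so we find a root by search.
Trying successive values, 11² = 121 ≡ 15 (mod 53). The other root is 53 − 11 = 42.

11, 42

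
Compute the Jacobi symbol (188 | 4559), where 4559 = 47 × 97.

0

Pull out 2^2: since 4559 ≡ 7 (mod 8), (2/4559) = +1, so (2/4559)^2 = +1.
Reciprocity: 47 ≡ 3 and 4559 ≡ 3 (mod 4), so (47/4559) = −(4559/47).
Reduce top mod 47: now compute (0/47).
Top reduces to 0: gcd > 1, so the symbol is 0.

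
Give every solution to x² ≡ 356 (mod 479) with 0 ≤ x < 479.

Since 479 ≡ 3 (mod 4), a square root of 356 is 356^((479+1)/4) = 356^120 mod 479.
Repeated squaring: 356^2≡280, 356^4≡323, 356^8≡386, 356^16≡27, 356^32≡250, 356^64≡230 (mod 479).
356^120 = 356^(64+32+16+8) ≡ 75 (mod 479).
Check: 75² = 5625 ≡ 356 (mod 479). The two roots are 75 and 404.

75, 404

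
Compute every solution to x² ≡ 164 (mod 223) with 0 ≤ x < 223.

68, 155

Since 223 ≡ 3 (mod 4), a square root of 164 is 164^((223+1)/4) = 164^56 mod 223.
Repeated squaring: 164^2≡136, 164^4≡210, 164^8≡169, 164^16≡17, 164^32≡66 (mod 223).
164^56 = 164^(32+16+8) ≡ 68 (mod 223).
Check: 68² = 4624 ≡ 164 (mod 223). The two roots are 68 and 155.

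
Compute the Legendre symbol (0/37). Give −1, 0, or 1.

Top reduces to 0: gcd > 1, so the symbol is 0.

0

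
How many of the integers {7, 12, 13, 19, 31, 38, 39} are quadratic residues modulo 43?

(7/43) = -1 → non-residue.
(12/43) = -1 → non-residue.
(13/43) = +1 → QR.
(19/43) = -1 → non-residue.
(31/43) = +1 → QR.
(38/43) = +1 → QR.
(39/43) = -1 → non-residue.
Total quadratic residues among the 7: 3.

3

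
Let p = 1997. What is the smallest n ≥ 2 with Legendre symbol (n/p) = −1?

(2/1997) = −1, so 2 is the smallest positive non-residue mod 1997.

2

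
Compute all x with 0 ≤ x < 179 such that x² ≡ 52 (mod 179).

54, 125

Since 179 ≡ 3 (mod 4), a square root of 52 is 52^((179+1)/4) = 52^45 mod 179.
Repeated squaring: 52^2≡19, 52^4≡3, 52^8≡9, 52^16≡81, 52^32≡117 (mod 179).
52^45 = 52^(32+8+4+1) ≡ 125 (mod 179).
Check: 125² = 15625 ≡ 52 (mod 179). The two roots are 54 and 125.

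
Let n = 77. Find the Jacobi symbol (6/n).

1

Pull out 2: since 77 ≡ 5 (mod 8), (2/77) = -1.
Reciprocity: 3 ≡ 3 and 77 ≡ 1 (mod 4), so (3/77) = +(77/3).
Reduce top mod 3: now compute (2/3).
Pull out 2: since 3 ≡ 3 (mod 8), (2/3) = -1.
Reached (1/3) = 1. Collecting the sign flips along the way, the symbol is +1.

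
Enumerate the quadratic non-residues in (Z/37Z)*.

Square k = 1,…,18 (k and 37−k give the same square):
1²=1, 2²=4, 3²=9, 4²=16, 5²=25, 6²=36, 7²≡12, 8²≡27, 9²≡7, 10²≡26, 11²≡10, 12²≡33, 13²≡21, 14²≡11, 15²≡3, 16²≡34, 17²≡30, 18²≡28 (mod 37).
The residues are {1, 3, 4, 7, 9, 10, 11, 12, 16, 21, 25, 26, 27, 28, 30, 33, 34, 36}; the non-residues are the remaining 18 nonzero classes.

2, 5, 6, 8, 13, 14, 15, 17, 18, 19, 20, 22, 23, 24, 29, 31, 32, 35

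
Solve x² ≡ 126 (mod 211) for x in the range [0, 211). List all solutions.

45, 166

Since 211 ≡ 3 (mod 4), a square root of 126 is 126^((211+1)/4) = 126^53 mod 211.
Repeated squaring: 126^2≡51, 126^4≡69, 126^8≡119, 126^16≡24, 126^32≡154 (mod 211).
126^53 = 126^(32+16+4+1) ≡ 45 (mod 211).
Check: 45² = 2025 ≡ 126 (mod 211). The two roots are 45 and 166.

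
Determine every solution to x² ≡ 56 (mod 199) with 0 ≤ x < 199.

97, 102

Since 199 ≡ 3 (mod 4), a square root of 56 is 56^((199+1)/4) = 56^50 mod 199.
Repeated squaring: 56^2≡151, 56^4≡115, 56^8≡91, 56^16≡122, 56^32≡158 (mod 199).
56^50 = 56^(32+16+2) ≡ 102 (mod 199).
Check: 102² = 10404 ≡ 56 (mod 199). The two roots are 97 and 102.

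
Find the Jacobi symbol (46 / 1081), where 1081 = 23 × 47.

0

Pull out 2: since 1081 ≡ 1 (mod 8), (2/1081) = +1.
Reciprocity: 23 ≡ 3 and 1081 ≡ 1 (mod 4), so (23/1081) = +(1081/23).
Reduce top mod 23: now compute (0/23).
Top reduces to 0: gcd > 1, so the symbol is 0.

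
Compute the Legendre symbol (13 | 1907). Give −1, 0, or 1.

1

Reciprocity: 13 ≡ 1 and 1907 ≡ 3 (mod 4), so (13/1907) = +(1907/13).
Reduce top mod 13: now compute (9/13).
Reciprocity: 9 ≡ 1 and 13 ≡ 1 (mod 4), so (9/13) = +(13/9).
Reduce top mod 9: now compute (4/9).
Pull out 2^2: since 9 ≡ 1 (mod 8), (2/9) = +1, so (2/9)^2 = +1.
Reached (1/9) = 1. Collecting the sign flips along the way, the symbol is +1.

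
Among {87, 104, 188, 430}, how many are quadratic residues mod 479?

0

(87/479) = -1 → non-residue.
(104/479) = -1 → non-residue.
(188/479) = -1 → non-residue.
(430/479) = -1 → non-residue.
Total quadratic residues among the 4: 0.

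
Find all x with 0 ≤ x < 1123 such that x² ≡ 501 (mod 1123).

293, 830

Since 1123 ≡ 3 (mod 4), a square root of 501 is 501^((1123+1)/4) = 501^281 mod 1123.
Repeated squaring: 501^2≡572, 501^4≡391, 501^8≡153, 501^16≡949, 501^32≡1078, 501^64≡902, 501^128≡552, 501^256≡371 (mod 1123).
501^281 = 501^(256+16+8+1) ≡ 293 (mod 1123).
Check: 293² = 85849 ≡ 501 (mod 1123). The two roots are 293 and 830.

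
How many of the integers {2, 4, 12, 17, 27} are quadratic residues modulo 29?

1

(2/29) = -1 → non-residue.
(4/29) = +1 → QR.
(12/29) = -1 → non-residue.
(17/29) = -1 → non-residue.
(27/29) = -1 → non-residue.
Total quadratic residues among the 5: 1.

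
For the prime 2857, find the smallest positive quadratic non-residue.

(2/2857) = +1, so 2 is a residue.
(3/2857) = +1, so 3 is a residue.
(4/2857) = +1, so 4 is a residue.
(5/2857) = −1, so 5 is the smallest positive non-residue mod 2857.

5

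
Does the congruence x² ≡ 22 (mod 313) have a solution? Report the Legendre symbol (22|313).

1

Pull out 2: since 313 ≡ 1 (mod 8), (2/313) = +1.
Reciprocity: 11 ≡ 3 and 313 ≡ 1 (mod 4), so (11/313) = +(313/11).
Reduce top mod 11: now compute (5/11).
Reciprocity: 5 ≡ 1 and 11 ≡ 3 (mod 4), so (5/11) = +(11/5).
Reduce top mod 5: now compute (1/5).
Reached (1/5) = 1. Collecting the sign flips along the way, the symbol is +1.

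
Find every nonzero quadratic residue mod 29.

1 4 5 6 7 9 13 16 20 22 23 24 25 28

Square k = 1,…,14 (k and 29−k give the same square):
1²=1, 2²=4, 3²=9, 4²=16, 5²=25, 6²≡7, 7²≡20, 8²≡6, 9²≡23, 10²≡13, 11²≡5, 12²≡28, 13²≡24, 14²≡22 (mod 29).
So the quadratic residues mod 29 are {1, 4, 5, 6, 7, 9, 13, 16, 20, 22, 23, 24, 25, 28}.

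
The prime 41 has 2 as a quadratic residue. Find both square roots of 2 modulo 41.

17, 24

41 ≡ 1 (mod 4), so we find a root by search.
Trying successive values, 17² = 289 ≡ 2 (mod 41). The other root is 41 − 17 = 24.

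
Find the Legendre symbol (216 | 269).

1

Pull out 2^3: since 269 ≡ 5 (mod 8), (2/269) = -1, so (2/269)^3 = -1.
Reciprocity: 27 ≡ 3 and 269 ≡ 1 (mod 4), so (27/269) = +(269/27).
Reduce top mod 27: now compute (26/27).
Pull out 2: since 27 ≡ 3 (mod 8), (2/27) = -1.
Reciprocity: 13 ≡ 1 and 27 ≡ 3 (mod 4), so (13/27) = +(27/13).
Reduce top mod 13: now compute (1/13).
Reached (1/13) = 1. Collecting the sign flips along the way, the symbol is +1.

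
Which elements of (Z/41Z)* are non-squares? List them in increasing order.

Square k = 1,…,20 (k and 41−k give the same square):
1²=1, 2²=4, 3²=9, 4²=16, 5²=25, 6²=36, 7²≡8, 8²≡23, 9²≡40, 10²≡18, 11²≡39, 12²≡21, 13²≡5, 14²≡32, 15²≡20, 16²≡10, 17²≡2, 18²≡37, 19²≡33, 20²≡31 (mod 41).
The residues are {1, 2, 4, 5, 8, 9, 10, 16, 18, 20, 21, 23, 25, 31, 32, 33, 36, 37, 39, 40}; the non-residues are the remaining 20 nonzero classes.

3, 6, 7, 11, 12, 13, 14, 15, 17, 19, 22, 24, 26, 27, 28, 29, 30, 34, 35, 38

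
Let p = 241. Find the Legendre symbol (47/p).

Euler's criterion: (47/241) ≡ 47^120 (mod 241).
47^2 ≡ 40 (mod 241)
47^4 ≡ 154 (mod 241)
47^8 ≡ 98 (mod 241)
47^16 ≡ 205 (mod 241)
47^32 ≡ 91 (mod 241)
47^64 ≡ 87 (mod 241)
47^120 = 47^(64+32+16+8) ≡ 1 (mod 241).
Result is 1, so (47/241) = 1.

1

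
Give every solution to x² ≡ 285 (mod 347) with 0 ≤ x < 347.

85, 262

Since 347 ≡ 3 (mod 4), a square root of 285 is 285^((347+1)/4) = 285^87 mod 347.
Repeated squaring: 285^2≡27, 285^4≡35, 285^8≡184, 285^16≡197, 285^32≡292, 285^64≡249 (mod 347).
285^87 = 285^(64+16+4+2+1) ≡ 85 (mod 347).
Check: 85² = 7225 ≡ 285 (mod 347). The two roots are 85 and 262.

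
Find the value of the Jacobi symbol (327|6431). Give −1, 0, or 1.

0

Reciprocity: 327 ≡ 3 and 6431 ≡ 3 (mod 4), so (327/6431) = −(6431/327).
Reduce top mod 327: now compute (218/327).
Pull out 2: since 327 ≡ 7 (mod 8), (2/327) = +1.
Reciprocity: 109 ≡ 1 and 327 ≡ 3 (mod 4), so (109/327) = +(327/109).
Reduce top mod 109: now compute (0/109).
Top reduces to 0: gcd > 1, so the symbol is 0.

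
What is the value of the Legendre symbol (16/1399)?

1

Pull out 2^4: since 1399 ≡ 7 (mod 8), (2/1399) = +1, so (2/1399)^4 = +1.
Reached (1/1399) = 1. Collecting the sign flips along the way, the symbol is +1.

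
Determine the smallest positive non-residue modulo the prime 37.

2

(2/37) = −1, so 2 is the smallest positive non-residue mod 37.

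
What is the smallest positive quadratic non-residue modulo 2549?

2

(2/2549) = −1, so 2 is the smallest positive non-residue mod 2549.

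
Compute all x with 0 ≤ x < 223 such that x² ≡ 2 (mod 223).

15, 208

Since 223 ≡ 3 (mod 4), a square root of 2 is 2^((223+1)/4) = 2^56 mod 223.
Repeated squaring: 2^2≡4, 2^4≡16, 2^8≡33, 2^16≡197, 2^32≡7 (mod 223).
2^56 = 2^(32+16+8) ≡ 15 (mod 223).
Check: 15² = 225 ≡ 2 (mod 223). The two roots are 15 and 208.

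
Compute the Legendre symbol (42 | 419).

-1

Pull out 2: since 419 ≡ 3 (mod 8), (2/419) = -1.
Reciprocity: 21 ≡ 1 and 419 ≡ 3 (mod 4), so (21/419) = +(419/21).
Reduce top mod 21: now compute (20/21).
Pull out 2^2: since 21 ≡ 5 (mod 8), (2/21) = -1, so (2/21)^2 = +1.
Reciprocity: 5 ≡ 1 and 21 ≡ 1 (mod 4), so (5/21) = +(21/5).
Reduce top mod 5: now compute (1/5).
Reached (1/5) = 1. Collecting the sign flips along the way, the symbol is -1.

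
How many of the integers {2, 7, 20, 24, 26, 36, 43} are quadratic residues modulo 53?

4

(2/53) = -1 → non-residue.
(7/53) = +1 → QR.
(20/53) = -1 → non-residue.
(24/53) = +1 → QR.
(26/53) = -1 → non-residue.
(36/53) = +1 → QR.
(43/53) = +1 → QR.
Total quadratic residues among the 7: 4.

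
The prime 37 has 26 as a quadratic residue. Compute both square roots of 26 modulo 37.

10, 27

37 ≡ 1 (mod 4), so we find a root by search.
Trying successive values, 10² = 100 ≡ 26 (mod 37). The other root is 37 − 10 = 27.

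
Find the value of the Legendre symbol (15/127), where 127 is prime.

1

Euler's criterion: (15/127) ≡ 15^63 (mod 127).
15^2 ≡ 98 (mod 127)
15^4 ≡ 79 (mod 127)
15^8 ≡ 18 (mod 127)
15^16 ≡ 70 (mod 127)
15^32 ≡ 74 (mod 127)
15^63 = 15^(32+16+8+4+2+1) ≡ 1 (mod 127).
Result is 1, so (15/127) = 1.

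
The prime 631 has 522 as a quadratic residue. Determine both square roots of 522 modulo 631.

186, 445

Since 631 ≡ 3 (mod 4), a square root of 522 is 522^((631+1)/4) = 522^158 mod 631.
Repeated squaring: 522^2≡523, 522^4≡306, 522^8≡248, 522^16≡297, 522^32≡500, 522^64≡124, 522^128≡232 (mod 631).
522^158 = 522^(128+16+8+4+2) ≡ 445 (mod 631).
Check: 445² = 198025 ≡ 522 (mod 631). The two roots are 186 and 445.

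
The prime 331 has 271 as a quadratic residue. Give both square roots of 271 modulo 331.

101, 230

Since 331 ≡ 3 (mod 4), a square root of 271 is 271^((331+1)/4) = 271^83 mod 331.
Repeated squaring: 271^2≡290, 271^4≡26, 271^8≡14, 271^16≡196, 271^32≡20, 271^64≡69 (mod 331).
271^83 = 271^(64+16+2+1) ≡ 230 (mod 331).
Check: 230² = 52900 ≡ 271 (mod 331). The two roots are 101 and 230.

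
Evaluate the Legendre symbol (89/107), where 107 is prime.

Reciprocity: 89 ≡ 1 and 107 ≡ 3 (mod 4), so (89/107) = +(107/89).
Reduce top mod 89: now compute (18/89).
Pull out 2: since 89 ≡ 1 (mod 8), (2/89) = +1.
Reciprocity: 9 ≡ 1 and 89 ≡ 1 (mod 4), so (9/89) = +(89/9).
Reduce top mod 9: now compute (8/9).
Pull out 2^3: since 9 ≡ 1 (mod 8), (2/9) = +1, so (2/9)^3 = +1.
Reached (1/9) = 1. Collecting the sign flips along the way, the symbol is +1.

1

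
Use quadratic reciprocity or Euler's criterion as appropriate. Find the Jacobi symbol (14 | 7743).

-1

Pull out 2: since 7743 ≡ 7 (mod 8), (2/7743) = +1.
Reciprocity: 7 ≡ 3 and 7743 ≡ 3 (mod 4), so (7/7743) = −(7743/7).
Reduce top mod 7: now compute (1/7).
Reached (1/7) = 1. Collecting the sign flips along the way, the symbol is -1.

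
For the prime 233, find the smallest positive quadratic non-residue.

3

(2/233) = +1, so 2 is a residue.
(3/233) = −1, so 3 is the smallest positive non-residue mod 233.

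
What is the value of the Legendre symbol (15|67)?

1

Reciprocity: 15 ≡ 3 and 67 ≡ 3 (mod 4), so (15/67) = −(67/15).
Reduce top mod 15: now compute (7/15).
Reciprocity: 7 ≡ 3 and 15 ≡ 3 (mod 4), so (7/15) = −(15/7).
Reduce top mod 7: now compute (1/7).
Reached (1/7) = 1. Collecting the sign flips along the way, the symbol is +1.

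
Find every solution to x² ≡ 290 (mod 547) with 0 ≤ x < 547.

55, 492

Since 547 ≡ 3 (mod 4), a square root of 290 is 290^((547+1)/4) = 290^137 mod 547.
Repeated squaring: 290^2≡409, 290^4≡446, 290^8≡355, 290^16≡215, 290^32≡277, 290^64≡149, 290^128≡321 (mod 547).
290^137 = 290^(128+8+1) ≡ 492 (mod 547).
Check: 492² = 242064 ≡ 290 (mod 547). The two roots are 55 and 492.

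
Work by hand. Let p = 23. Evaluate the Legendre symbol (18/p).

1

Pull out 2: since 23 ≡ 7 (mod 8), (2/23) = +1.
Reciprocity: 9 ≡ 1 and 23 ≡ 3 (mod 4), so (9/23) = +(23/9).
Reduce top mod 9: now compute (5/9).
Reciprocity: 5 ≡ 1 and 9 ≡ 1 (mod 4), so (5/9) = +(9/5).
Reduce top mod 5: now compute (4/5).
Pull out 2^2: since 5 ≡ 5 (mod 8), (2/5) = -1, so (2/5)^2 = +1.
Reached (1/5) = 1. Collecting the sign flips along the way, the symbol is +1.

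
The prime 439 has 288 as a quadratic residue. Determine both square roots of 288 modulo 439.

Since 439 ≡ 3 (mod 4), a square root of 288 is 288^((439+1)/4) = 288^110 mod 439.
Repeated squaring: 288^2≡412, 288^4≡290, 288^8≡251, 288^16≡224, 288^32≡130, 288^64≡218 (mod 439).
288^110 = 288^(64+32+8+4+2) ≡ 252 (mod 439).
Check: 252² = 63504 ≡ 288 (mod 439). The two roots are 187 and 252.

187, 252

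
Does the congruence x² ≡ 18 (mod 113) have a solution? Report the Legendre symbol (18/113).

1

Pull out 2: since 113 ≡ 1 (mod 8), (2/113) = +1.
Reciprocity: 9 ≡ 1 and 113 ≡ 1 (mod 4), so (9/113) = +(113/9).
Reduce top mod 9: now compute (5/9).
Reciprocity: 5 ≡ 1 and 9 ≡ 1 (mod 4), so (5/9) = +(9/5).
Reduce top mod 5: now compute (4/5).
Pull out 2^2: since 5 ≡ 5 (mod 8), (2/5) = -1, so (2/5)^2 = +1.
Reached (1/5) = 1. Collecting the sign flips along the way, the symbol is +1.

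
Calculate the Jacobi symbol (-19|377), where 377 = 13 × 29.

First reduce: -19 ≡ 358 (mod 377).
Pull out 2: since 377 ≡ 1 (mod 8), (2/377) = +1.
Reciprocity: 179 ≡ 3 and 377 ≡ 1 (mod 4), so (179/377) = +(377/179).
Reduce top mod 179: now compute (19/179).
Reciprocity: 19 ≡ 3 and 179 ≡ 3 (mod 4), so (19/179) = −(179/19).
Reduce top mod 19: now compute (8/19).
Pull out 2^3: since 19 ≡ 3 (mod 8), (2/19) = -1, so (2/19)^3 = -1.
Reached (1/19) = 1. Collecting the sign flips along the way, the symbol is +1.

1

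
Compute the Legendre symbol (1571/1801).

Reciprocity: 1571 ≡ 3 and 1801 ≡ 1 (mod 4), so (1571/1801) = +(1801/1571).
Reduce top mod 1571: now compute (230/1571).
Pull out 2: since 1571 ≡ 3 (mod 8), (2/1571) = -1.
Reciprocity: 115 ≡ 3 and 1571 ≡ 3 (mod 4), so (115/1571) = −(1571/115).
Reduce top mod 115: now compute (76/115).
Pull out 2^2: since 115 ≡ 3 (mod 8), (2/115) = -1, so (2/115)^2 = +1.
Reciprocity: 19 ≡ 3 and 115 ≡ 3 (mod 4), so (19/115) = −(115/19).
Reduce top mod 19: now compute (1/19).
Reached (1/19) = 1. Collecting the sign flips along the way, the symbol is -1.

-1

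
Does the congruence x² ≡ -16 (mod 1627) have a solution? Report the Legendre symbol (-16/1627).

-1

First reduce: -16 ≡ 1611 (mod 1627).
Reciprocity: 1611 ≡ 3 and 1627 ≡ 3 (mod 4), so (1611/1627) = −(1627/1611).
Reduce top mod 1611: now compute (16/1611).
Pull out 2^4: since 1611 ≡ 3 (mod 8), (2/1611) = -1, so (2/1611)^4 = +1.
Reached (1/1611) = 1. Collecting the sign flips along the way, the symbol is -1.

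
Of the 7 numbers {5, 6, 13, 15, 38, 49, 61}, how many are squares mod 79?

(5/79) = +1 → QR.
(6/79) = -1 → non-residue.
(13/79) = +1 → QR.
(15/79) = -1 → non-residue.
(38/79) = +1 → QR.
(49/79) = +1 → QR.
(61/79) = -1 → non-residue.
Total quadratic residues among the 7: 4.

4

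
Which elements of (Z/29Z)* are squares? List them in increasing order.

Square k = 1,…,14 (k and 29−k give the same square):
1²=1, 2²=4, 3²=9, 4²=16, 5²=25, 6²≡7, 7²≡20, 8²≡6, 9²≡23, 10²≡13, 11²≡5, 12²≡28, 13²≡24, 14²≡22 (mod 29).
So the quadratic residues mod 29 are {1, 4, 5, 6, 7, 9, 13, 16, 20, 22, 23, 24, 25, 28}.

1, 4, 5, 6, 7, 9, 13, 16, 20, 22, 23, 24, 25, 28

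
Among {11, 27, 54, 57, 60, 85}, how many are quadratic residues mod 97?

(11/97) = +1 → QR.
(27/97) = +1 → QR.
(54/97) = +1 → QR.
(57/97) = -1 → non-residue.
(60/97) = -1 → non-residue.
(85/97) = +1 → QR.
Total quadratic residues among the 6: 4.

4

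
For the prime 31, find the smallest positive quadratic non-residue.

(2/31) = +1, so 2 is a residue.
(3/31) = −1, so 3 is the smallest positive non-residue mod 31.

3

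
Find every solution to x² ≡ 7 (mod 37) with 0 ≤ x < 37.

9, 28

37 ≡ 1 (mod 4), so we find a root by search.
Trying successive values, 9² = 81 ≡ 7 (mod 37). The other root is 37 − 9 = 28.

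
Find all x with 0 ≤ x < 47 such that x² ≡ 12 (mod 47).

23, 24

Since 47 ≡ 3 (mod 4), a square root of 12 is 12^((47+1)/4) = 12^12 mod 47.
Repeated squaring: 12^2≡3, 12^4≡9, 12^8≡34 (mod 47).
12^12 = 12^(8+4) ≡ 24 (mod 47).
Check: 24² = 576 ≡ 12 (mod 47). The two roots are 23 and 24.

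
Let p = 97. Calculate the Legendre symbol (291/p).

0

First reduce: 291 ≡ 0 (mod 97).
Top reduces to 0: gcd > 1, so the symbol is 0.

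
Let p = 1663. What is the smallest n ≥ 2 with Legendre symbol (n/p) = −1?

3

(2/1663) = +1, so 2 is a residue.
(3/1663) = −1, so 3 is the smallest positive non-residue mod 1663.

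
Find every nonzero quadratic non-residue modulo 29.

Square k = 1,…,14 (k and 29−k give the same square):
1²=1, 2²=4, 3²=9, 4²=16, 5²=25, 6²≡7, 7²≡20, 8²≡6, 9²≡23, 10²≡13, 11²≡5, 12²≡28, 13²≡24, 14²≡22 (mod 29).
The residues are {1, 4, 5, 6, 7, 9, 13, 16, 20, 22, 23, 24, 25, 28}; the non-residues are the remaining 14 nonzero classes.

2,3,8,10,11,12,14,15,17,18,19,21,26,27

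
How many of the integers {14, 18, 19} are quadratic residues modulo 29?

(14/29) = -1 → non-residue.
(18/29) = -1 → non-residue.
(19/29) = -1 → non-residue.
Total quadratic residues among the 3: 0.

0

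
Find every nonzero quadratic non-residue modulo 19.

Square k = 1,…,9 (k and 19−k give the same square):
1²=1, 2²=4, 3²=9, 4²=16, 5²≡6, 6²≡17, 7²≡11, 8²≡7, 9²≡5 (mod 19).
The residues are {1, 4, 5, 6, 7, 9, 11, 16, 17}; the non-residues are the remaining 9 nonzero classes.

2 3 8 10 12 13 14 15 18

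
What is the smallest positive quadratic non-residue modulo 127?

3

(2/127) = +1, so 2 is a residue.
(3/127) = −1, so 3 is the smallest positive non-residue mod 127.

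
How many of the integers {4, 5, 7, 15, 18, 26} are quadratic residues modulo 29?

(4/29) = +1 → QR.
(5/29) = +1 → QR.
(7/29) = +1 → QR.
(15/29) = -1 → non-residue.
(18/29) = -1 → non-residue.
(26/29) = -1 → non-residue.
Total quadratic residues among the 6: 3.

3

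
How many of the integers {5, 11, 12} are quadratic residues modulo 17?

0

(5/17) = -1 → non-residue.
(11/17) = -1 → non-residue.
(12/17) = -1 → non-residue.
Total quadratic residues among the 3: 0.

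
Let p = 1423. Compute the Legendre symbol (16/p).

Pull out 2^4: since 1423 ≡ 7 (mod 8), (2/1423) = +1, so (2/1423)^4 = +1.
Reached (1/1423) = 1. Collecting the sign flips along the way, the symbol is +1.

1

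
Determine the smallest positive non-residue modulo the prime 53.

(2/53) = −1, so 2 is the smallest positive non-residue mod 53.

2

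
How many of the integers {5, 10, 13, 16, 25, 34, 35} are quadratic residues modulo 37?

4

(5/37) = -1 → non-residue.
(10/37) = +1 → QR.
(13/37) = -1 → non-residue.
(16/37) = +1 → QR.
(25/37) = +1 → QR.
(34/37) = +1 → QR.
(35/37) = -1 → non-residue.
Total quadratic residues among the 7: 4.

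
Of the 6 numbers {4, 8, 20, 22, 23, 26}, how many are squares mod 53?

(4/53) = +1 → QR.
(8/53) = -1 → non-residue.
(20/53) = -1 → non-residue.
(22/53) = -1 → non-residue.
(23/53) = -1 → non-residue.
(26/53) = -1 → non-residue.
Total quadratic residues among the 6: 1.

1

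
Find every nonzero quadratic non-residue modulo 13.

2, 5, 6, 7, 8, 11

Square k = 1,…,6 (k and 13−k give the same square):
1²=1, 2²=4, 3²=9, 4²≡3, 5²≡12, 6²≡10 (mod 13).
The residues are {1, 3, 4, 9, 10, 12}; the non-residues are the remaining 6 nonzero classes.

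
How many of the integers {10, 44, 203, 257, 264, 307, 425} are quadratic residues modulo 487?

(10/487) = -1 → non-residue.
(44/487) = -1 → non-residue.
(203/487) = -1 → non-residue.
(257/487) = -1 → non-residue.
(264/487) = +1 → QR.
(307/487) = +1 → QR.
(425/487) = -1 → non-residue.
Total quadratic residues among the 7: 2.

2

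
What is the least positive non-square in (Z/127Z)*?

(2/127) = +1, so 2 is a residue.
(3/127) = −1, so 3 is the smallest positive non-residue mod 127.

3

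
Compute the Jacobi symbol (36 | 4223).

1

Pull out 2^2: since 4223 ≡ 7 (mod 8), (2/4223) = +1, so (2/4223)^2 = +1.
Reciprocity: 9 ≡ 1 and 4223 ≡ 3 (mod 4), so (9/4223) = +(4223/9).
Reduce top mod 9: now compute (2/9).
Pull out 2: since 9 ≡ 1 (mod 8), (2/9) = +1.
Reached (1/9) = 1. Collecting the sign flips along the way, the symbol is +1.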